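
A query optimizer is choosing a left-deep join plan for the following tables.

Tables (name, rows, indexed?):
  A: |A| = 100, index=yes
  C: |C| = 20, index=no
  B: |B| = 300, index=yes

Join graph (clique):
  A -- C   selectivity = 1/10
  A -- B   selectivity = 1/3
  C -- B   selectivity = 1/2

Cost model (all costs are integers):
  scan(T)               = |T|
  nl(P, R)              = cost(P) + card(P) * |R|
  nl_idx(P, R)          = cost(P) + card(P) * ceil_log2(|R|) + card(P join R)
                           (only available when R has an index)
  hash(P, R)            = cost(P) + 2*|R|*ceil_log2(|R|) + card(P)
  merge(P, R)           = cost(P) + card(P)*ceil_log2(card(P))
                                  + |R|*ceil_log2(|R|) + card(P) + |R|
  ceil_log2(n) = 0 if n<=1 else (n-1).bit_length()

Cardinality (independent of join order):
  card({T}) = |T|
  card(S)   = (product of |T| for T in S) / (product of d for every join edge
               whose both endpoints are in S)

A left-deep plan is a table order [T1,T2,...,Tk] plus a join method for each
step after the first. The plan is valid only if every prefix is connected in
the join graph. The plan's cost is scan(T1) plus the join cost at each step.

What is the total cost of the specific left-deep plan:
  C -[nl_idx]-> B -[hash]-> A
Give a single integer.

step 1: scan C: cost=20, card=20
step 2: join B via nl_idx
    card(P join B) = 20*300/(2) = 3000
    cost = 20 + 20*9 + 3000 = 3200
step 3: join A via hash
    card(P join A) = 3000*100/(10*3) = 10000
    cost = 3200 + 2*100*7 + 3000 = 7600

7600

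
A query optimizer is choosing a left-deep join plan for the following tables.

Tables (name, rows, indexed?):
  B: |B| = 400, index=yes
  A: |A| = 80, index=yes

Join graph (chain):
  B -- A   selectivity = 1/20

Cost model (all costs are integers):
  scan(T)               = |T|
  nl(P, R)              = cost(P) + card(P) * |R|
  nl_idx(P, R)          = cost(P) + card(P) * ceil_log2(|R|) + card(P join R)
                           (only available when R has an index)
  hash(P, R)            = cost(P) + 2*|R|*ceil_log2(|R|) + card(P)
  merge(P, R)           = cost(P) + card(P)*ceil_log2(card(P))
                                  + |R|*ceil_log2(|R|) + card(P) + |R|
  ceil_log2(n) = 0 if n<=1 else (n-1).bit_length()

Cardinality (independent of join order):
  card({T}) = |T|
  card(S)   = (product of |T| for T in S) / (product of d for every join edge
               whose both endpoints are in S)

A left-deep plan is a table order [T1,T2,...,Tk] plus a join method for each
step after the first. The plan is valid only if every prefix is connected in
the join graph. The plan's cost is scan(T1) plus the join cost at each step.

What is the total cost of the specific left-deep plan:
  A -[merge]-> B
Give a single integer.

4720

step 1: scan A: cost=80, card=80
step 2: join B via merge
    card(P join B) = 80*400/(20) = 1600
    cost = 80 + 80*7 + 400*9 + 80 + 400 = 4720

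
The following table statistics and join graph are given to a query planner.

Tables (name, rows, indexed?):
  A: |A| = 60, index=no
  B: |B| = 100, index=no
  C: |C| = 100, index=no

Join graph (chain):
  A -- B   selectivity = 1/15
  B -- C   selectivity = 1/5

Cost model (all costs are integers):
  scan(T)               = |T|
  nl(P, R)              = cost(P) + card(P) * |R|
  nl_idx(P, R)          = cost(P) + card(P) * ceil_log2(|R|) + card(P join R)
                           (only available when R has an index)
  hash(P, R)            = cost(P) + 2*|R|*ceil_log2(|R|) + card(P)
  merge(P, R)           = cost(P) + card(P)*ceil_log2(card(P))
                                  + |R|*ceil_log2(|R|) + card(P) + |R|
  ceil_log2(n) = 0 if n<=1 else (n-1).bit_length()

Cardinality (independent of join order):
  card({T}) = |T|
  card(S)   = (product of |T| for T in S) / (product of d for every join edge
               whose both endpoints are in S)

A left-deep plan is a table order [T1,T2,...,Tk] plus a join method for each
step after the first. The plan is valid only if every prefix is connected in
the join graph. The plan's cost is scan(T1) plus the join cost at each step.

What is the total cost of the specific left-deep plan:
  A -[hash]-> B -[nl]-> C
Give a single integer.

41520

step 1: scan A: cost=60, card=60
step 2: join B via hash
    card(P join B) = 60*100/(15) = 400
    cost = 60 + 2*100*7 + 60 = 1520
step 3: join C via nl
    card(P join C) = 400*100/(5) = 8000
    cost = 1520 + 400*100 = 41520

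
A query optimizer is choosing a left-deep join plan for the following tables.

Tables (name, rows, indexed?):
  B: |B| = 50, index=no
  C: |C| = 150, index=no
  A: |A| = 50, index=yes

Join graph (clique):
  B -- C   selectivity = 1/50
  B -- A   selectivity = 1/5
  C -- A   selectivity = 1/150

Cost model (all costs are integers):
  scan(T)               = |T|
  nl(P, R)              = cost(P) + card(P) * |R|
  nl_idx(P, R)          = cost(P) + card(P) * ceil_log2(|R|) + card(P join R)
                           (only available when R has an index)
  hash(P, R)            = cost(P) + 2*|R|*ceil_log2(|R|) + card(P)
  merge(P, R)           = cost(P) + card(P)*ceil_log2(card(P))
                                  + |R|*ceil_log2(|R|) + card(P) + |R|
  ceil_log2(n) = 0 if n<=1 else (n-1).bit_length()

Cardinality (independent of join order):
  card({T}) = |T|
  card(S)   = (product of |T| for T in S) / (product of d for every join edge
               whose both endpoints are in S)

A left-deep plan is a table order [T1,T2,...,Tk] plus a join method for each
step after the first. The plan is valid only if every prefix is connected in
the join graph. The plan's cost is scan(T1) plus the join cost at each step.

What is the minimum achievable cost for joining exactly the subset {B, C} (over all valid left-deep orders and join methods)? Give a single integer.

900

Selinger DP over subsets of {B,C}:
  {B}: scan cost=50, card=50
  {C}: scan cost=150, card=150
  {BC}: card=150; try (B,hash)→900, (C,merge)→1750, (B,merge)→1850, (C,hash)→2500, (C,nl)→7550, (B,nl)→7650; best=900 via (B,hash)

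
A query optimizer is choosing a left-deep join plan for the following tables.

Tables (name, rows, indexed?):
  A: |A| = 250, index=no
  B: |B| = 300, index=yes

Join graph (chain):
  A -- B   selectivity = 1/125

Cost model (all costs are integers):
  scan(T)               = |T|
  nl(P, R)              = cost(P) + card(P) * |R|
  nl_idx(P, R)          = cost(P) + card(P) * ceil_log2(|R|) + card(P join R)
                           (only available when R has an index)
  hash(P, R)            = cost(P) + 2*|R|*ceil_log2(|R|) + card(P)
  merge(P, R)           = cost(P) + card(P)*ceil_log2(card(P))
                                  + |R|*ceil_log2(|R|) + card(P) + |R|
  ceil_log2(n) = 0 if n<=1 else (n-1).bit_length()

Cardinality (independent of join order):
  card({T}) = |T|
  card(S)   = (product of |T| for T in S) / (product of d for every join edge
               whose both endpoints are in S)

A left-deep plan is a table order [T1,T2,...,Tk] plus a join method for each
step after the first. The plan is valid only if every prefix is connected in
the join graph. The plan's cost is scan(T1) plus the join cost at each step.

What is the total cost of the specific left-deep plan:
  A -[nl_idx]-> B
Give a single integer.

step 1: scan A: cost=250, card=250
step 2: join B via nl_idx
    card(P join B) = 250*300/(125) = 600
    cost = 250 + 250*9 + 600 = 3100

3100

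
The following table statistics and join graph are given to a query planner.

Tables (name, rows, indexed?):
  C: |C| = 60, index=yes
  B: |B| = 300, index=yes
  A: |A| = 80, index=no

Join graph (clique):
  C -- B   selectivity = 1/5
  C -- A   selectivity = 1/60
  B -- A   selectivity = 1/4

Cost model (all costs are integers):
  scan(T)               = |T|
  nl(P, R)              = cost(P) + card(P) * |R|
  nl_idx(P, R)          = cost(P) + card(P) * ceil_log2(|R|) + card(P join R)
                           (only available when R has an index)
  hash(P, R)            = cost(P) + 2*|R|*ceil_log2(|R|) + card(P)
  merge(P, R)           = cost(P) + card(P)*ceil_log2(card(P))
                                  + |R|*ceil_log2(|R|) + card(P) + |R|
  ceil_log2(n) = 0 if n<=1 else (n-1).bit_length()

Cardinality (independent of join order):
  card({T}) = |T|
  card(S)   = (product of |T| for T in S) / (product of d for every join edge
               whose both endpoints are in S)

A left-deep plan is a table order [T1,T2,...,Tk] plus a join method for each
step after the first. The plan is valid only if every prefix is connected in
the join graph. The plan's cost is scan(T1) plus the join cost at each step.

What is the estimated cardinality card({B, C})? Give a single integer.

3600

Tables in S: B(300), C(60)
Edges inside S: C-B(d=5)
numerator = 300 * 60 = 18000
denominator = 5 = 5
card(S) = 18000 / 5 = 3600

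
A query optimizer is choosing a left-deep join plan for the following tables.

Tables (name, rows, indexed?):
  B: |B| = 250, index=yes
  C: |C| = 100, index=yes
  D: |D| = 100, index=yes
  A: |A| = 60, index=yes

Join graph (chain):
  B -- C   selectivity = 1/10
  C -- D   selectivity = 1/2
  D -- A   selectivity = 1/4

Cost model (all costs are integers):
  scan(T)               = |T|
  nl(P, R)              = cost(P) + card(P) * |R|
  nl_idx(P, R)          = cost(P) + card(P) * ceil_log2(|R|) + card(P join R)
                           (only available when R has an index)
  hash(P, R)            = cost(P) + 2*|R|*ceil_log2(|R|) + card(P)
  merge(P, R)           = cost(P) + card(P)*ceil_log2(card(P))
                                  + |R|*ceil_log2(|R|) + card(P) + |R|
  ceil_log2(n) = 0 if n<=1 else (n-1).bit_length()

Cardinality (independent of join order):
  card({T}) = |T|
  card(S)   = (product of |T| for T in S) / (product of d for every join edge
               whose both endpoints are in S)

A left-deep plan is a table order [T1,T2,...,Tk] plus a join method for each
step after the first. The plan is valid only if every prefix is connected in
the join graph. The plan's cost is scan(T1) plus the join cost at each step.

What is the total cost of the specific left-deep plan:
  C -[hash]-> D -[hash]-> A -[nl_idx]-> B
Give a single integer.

step 1: scan C: cost=100, card=100
step 2: join D via hash
    card(P join D) = 100*100/(2) = 5000
    cost = 100 + 2*100*7 + 100 = 1600
step 3: join A via hash
    card(P join A) = 5000*60/(4) = 75000
    cost = 1600 + 2*60*6 + 5000 = 7320
step 4: join B via nl_idx
    card(P join B) = 75000*250/(10) = 1875000
    cost = 7320 + 75000*8 + 1875000 = 2482320

2482320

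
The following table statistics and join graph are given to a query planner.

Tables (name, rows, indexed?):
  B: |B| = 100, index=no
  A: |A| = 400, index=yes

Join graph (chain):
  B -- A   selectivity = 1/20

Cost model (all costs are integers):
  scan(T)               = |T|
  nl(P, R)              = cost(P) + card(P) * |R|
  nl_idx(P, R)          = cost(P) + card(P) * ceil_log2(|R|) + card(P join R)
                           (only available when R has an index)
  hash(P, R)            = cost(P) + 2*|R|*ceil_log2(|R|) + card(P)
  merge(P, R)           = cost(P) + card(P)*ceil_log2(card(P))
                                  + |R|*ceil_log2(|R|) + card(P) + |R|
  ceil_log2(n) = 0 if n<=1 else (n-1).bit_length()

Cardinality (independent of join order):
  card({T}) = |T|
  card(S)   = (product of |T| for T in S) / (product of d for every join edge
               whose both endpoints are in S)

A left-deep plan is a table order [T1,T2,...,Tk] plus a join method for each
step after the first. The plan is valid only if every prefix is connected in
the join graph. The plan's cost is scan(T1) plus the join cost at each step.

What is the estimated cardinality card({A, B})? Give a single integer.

2000

Tables in S: A(400), B(100)
Edges inside S: B-A(d=20)
numerator = 400 * 100 = 40000
denominator = 20 = 20
card(S) = 40000 / 20 = 2000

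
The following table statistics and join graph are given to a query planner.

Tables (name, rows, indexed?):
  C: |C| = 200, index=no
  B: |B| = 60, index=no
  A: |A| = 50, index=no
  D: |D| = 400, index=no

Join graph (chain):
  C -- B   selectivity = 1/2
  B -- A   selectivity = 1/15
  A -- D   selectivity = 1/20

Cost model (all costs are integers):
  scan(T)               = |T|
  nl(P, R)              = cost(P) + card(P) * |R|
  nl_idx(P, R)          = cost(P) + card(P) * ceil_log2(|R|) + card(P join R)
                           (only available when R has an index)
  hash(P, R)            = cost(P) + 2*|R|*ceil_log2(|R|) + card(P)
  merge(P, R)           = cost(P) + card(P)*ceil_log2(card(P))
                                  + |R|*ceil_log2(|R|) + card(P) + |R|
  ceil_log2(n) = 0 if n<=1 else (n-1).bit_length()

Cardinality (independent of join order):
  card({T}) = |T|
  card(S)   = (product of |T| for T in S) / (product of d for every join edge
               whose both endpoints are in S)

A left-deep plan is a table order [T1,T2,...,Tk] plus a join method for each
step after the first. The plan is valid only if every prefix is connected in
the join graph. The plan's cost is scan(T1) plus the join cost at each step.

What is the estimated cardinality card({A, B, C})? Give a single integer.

20000

Tables in S: A(50), B(60), C(200)
Edges inside S: C-B(d=2), B-A(d=15)
numerator = 50 * 60 * 200 = 600000
denominator = 2 * 15 = 30
card(S) = 600000 / 30 = 20000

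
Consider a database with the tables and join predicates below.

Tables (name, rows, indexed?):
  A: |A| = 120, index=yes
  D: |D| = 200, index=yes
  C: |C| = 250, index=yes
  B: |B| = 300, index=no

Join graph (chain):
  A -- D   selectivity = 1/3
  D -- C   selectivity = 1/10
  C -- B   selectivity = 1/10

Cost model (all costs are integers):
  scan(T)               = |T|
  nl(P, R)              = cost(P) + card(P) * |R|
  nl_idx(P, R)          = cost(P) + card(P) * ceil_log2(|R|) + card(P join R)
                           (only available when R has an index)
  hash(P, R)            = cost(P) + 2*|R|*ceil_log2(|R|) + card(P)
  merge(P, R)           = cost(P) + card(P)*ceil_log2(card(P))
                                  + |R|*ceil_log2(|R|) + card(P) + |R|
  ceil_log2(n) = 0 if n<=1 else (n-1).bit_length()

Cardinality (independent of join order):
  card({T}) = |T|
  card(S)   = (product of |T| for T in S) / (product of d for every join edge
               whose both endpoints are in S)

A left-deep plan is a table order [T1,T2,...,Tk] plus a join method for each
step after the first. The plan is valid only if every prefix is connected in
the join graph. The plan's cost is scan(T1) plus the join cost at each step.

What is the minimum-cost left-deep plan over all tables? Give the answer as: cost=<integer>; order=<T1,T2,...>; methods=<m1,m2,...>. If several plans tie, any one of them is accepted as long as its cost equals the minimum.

Selinger DP (subsets sized 1..n):
  {A}: scan cost=120, card=120
  {D}: scan cost=200, card=200
  {C}: scan cost=250, card=250
  {B}: scan cost=300, card=300
  {AD}: card=8000; try (A,hash)→2080, (D,merge)→2880, (A,merge)→2960, (D,hash)→3440, (D,nl_idx)→9080, (A,nl_idx)→9600 …(+2); best=2080 via (A,hash)
  {CD}: card=5000; try (D,hash)→3700, (C,merge)→4250, (D,merge)→4300, (C,hash)→4400, (C,nl_idx)→6800, (D,nl_idx)→7250 …(+2); best=3700 via (D,hash)
  {BC}: card=7500; try (C,hash)→4600, (B,merge)→5500, (C,merge)→5550, (B,hash)→5900, (C,nl_idx)→10200, (B,nl)→75250 …(+1); best=4600 via (C,hash)
  {ACD}: card=200000; try (A,hash)→10380, (C,hash)→14080, (A,merge)→74660, (C,merge)→116330, (A,nl_idx)→238700, (C,nl_idx)→266080 …(+2); best=10380 via (A,hash)
  {BCD}: card=150000; try (B,hash)→14100, (D,hash)→15300, (B,merge)→76700, (D,merge)→111400, (D,nl_idx)→214600, (B,nl)→1503700 …(+1); best=14100 via (B,hash)
  {ABCD}: card=6000000; try (A,hash)→165780, (B,hash)→215780, (A,merge)→2865060, (B,merge)→3813380, (A,nl_idx)→7064100, (A,nl)→18014100 …(+1); best=165780 via (A,hash)

cost=165780; order=C,D,B,A; methods=hash,hash,hash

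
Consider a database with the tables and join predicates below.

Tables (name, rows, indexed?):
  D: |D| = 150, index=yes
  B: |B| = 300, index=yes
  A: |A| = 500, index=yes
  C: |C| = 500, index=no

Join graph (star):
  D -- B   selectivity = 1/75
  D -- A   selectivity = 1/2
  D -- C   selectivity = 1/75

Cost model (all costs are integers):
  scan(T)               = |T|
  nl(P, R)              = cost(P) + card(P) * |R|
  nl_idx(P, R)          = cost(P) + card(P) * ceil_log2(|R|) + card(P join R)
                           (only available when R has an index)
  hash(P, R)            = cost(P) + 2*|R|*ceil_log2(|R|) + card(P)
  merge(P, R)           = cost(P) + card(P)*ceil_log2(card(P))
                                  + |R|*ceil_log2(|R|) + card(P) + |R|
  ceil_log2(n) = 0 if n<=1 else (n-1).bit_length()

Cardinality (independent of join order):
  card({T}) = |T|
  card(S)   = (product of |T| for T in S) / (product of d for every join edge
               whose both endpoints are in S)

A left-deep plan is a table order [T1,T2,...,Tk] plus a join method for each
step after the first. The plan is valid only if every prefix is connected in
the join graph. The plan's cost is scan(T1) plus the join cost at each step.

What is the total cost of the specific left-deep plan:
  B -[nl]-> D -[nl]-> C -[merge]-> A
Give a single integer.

step 1: scan B: cost=300, card=300
step 2: join D via nl
    card(P join D) = 300*150/(75) = 600
    cost = 300 + 300*150 = 45300
step 3: join C via nl
    card(P join C) = 600*500/(75) = 4000
    cost = 45300 + 600*500 = 345300
step 4: join A via merge
    card(P join A) = 4000*500/(2) = 1000000
    cost = 345300 + 4000*12 + 500*9 + 4000 + 500 = 402300

402300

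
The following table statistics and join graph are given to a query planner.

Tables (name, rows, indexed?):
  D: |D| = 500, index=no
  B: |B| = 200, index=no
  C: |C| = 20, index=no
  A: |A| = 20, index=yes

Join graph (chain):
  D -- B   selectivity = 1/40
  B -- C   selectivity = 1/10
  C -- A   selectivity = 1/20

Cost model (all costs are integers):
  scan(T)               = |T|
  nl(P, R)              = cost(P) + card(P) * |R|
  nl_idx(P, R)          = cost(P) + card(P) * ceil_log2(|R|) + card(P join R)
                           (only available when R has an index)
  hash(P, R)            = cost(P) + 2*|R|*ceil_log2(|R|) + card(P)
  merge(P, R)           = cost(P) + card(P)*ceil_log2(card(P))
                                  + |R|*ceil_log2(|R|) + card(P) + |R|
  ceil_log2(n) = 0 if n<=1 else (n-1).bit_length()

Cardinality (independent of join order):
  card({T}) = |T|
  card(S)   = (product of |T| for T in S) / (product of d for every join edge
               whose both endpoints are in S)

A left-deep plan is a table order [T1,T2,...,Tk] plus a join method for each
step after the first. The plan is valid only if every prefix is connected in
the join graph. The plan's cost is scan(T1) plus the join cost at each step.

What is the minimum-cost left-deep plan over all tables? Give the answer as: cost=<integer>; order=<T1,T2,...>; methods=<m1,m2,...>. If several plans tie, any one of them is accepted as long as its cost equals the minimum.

Selinger DP (subsets sized 1..n):
  {D}: scan cost=500, card=500
  {B}: scan cost=200, card=200
  {C}: scan cost=20, card=20
  {A}: scan cost=20, card=20
  {BD}: card=2500; try (B,hash)→4200, (D,merge)→7000, (B,merge)→7300, (D,hash)→9400, (D,nl)→100200, (B,nl)→100500; best=4200 via (B,hash)
  {BC}: card=400; try (C,hash)→600, (B,merge)→1940, (C,merge)→2120, (B,hash)→3240, (B,nl)→4020, (C,nl)→4200; best=600 via (C,hash)
  {AC}: card=20; try (A,nl_idx)→140, (C,hash)→240, (A,hash)→240, (C,merge)→260, (A,merge)→260, (C,nl)→420 …(+1); best=140 via (A,nl_idx)
  {BCD}: card=5000; try (C,hash)→6900, (D,merge)→9600, (D,hash)→10000, (C,merge)→36820, (C,nl)→54200, (D,nl)→200600; best=6900 via (C,hash)
  {ABC}: card=400; try (A,hash)→1200, (B,merge)→2060, (A,nl_idx)→3000, (B,hash)→3360, (B,nl)→4140, (A,merge)→4720 …(+1); best=1200 via (A,hash)
  {ABCD}: card=5000; try (D,merge)→10200, (D,hash)→10600, (A,hash)→12100, (A,nl_idx)→36900, (A,merge)→77020, (A,nl)→106900 …(+1); best=10200 via (D,merge)

cost=10200; order=B,C,A,D; methods=hash,hash,merge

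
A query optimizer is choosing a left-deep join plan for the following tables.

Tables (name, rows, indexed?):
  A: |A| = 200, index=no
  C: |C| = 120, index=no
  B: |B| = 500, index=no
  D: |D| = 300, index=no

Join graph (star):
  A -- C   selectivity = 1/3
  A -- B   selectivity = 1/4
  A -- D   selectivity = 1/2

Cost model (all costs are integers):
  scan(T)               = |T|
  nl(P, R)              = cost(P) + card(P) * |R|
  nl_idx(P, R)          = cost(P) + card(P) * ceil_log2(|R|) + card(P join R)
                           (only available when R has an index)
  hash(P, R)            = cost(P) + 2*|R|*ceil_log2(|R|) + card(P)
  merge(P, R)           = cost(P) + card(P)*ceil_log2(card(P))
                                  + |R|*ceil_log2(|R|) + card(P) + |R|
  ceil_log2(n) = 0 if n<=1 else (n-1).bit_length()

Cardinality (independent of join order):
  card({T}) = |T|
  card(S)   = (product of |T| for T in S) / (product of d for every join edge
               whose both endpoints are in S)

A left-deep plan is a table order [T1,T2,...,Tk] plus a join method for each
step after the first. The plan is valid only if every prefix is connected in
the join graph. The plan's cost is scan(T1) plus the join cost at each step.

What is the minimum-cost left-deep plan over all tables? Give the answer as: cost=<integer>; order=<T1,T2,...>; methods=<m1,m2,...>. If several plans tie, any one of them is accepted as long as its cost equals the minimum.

Selinger DP (subsets sized 1..n):
  {A}: scan cost=200, card=200
  {C}: scan cost=120, card=120
  {B}: scan cost=500, card=500
  {D}: scan cost=300, card=300
  {AC}: card=8000; try (C,hash)→2080, (A,merge)→2880, (C,merge)→2960, (A,hash)→3440, (A,nl)→24120, (C,nl)→24200; best=2080 via (C,hash)
  {AB}: card=25000; try (A,hash)→4200, (B,merge)→7000, (A,merge)→7300, (B,hash)→9400, (B,nl)→100200, (A,nl)→100500; best=4200 via (A,hash)
  {AD}: card=30000; try (A,hash)→3800, (D,merge)→5000, (A,merge)→5100, (D,hash)→5800, (D,nl)→60200, (A,nl)→60300; best=3800 via (A,hash)
  {ABC}: card=1000000; try (B,hash)→19080, (C,hash)→30880, (B,merge)→119080, (C,merge)→405160, (C,nl)→3004200, (B,nl)→4002080; best=19080 via (B,hash)
  {ACD}: card=1200000; try (D,hash)→15480, (C,hash)→35480, (D,merge)→117080, (C,merge)→484760, (D,nl)→2402080, (C,nl)→3603800; best=15480 via (D,hash)
  {ABD}: card=3750000; try (D,hash)→34600, (B,hash)→42800, (D,merge)→407200, (B,merge)→488800, (D,nl)→7504200, (B,nl)→15003800; best=34600 via (D,hash)
  {ABCD}: card=150000000; try (D,hash)→1024480, (B,hash)→1224480, (C,hash)→3786280, (D,merge)→21022080, (B,merge)→26420480, (C,merge)→86285560 …(+3); best=1024480 via (D,hash)

cost=1024480; order=A,C,B,D; methods=hash,hash,hash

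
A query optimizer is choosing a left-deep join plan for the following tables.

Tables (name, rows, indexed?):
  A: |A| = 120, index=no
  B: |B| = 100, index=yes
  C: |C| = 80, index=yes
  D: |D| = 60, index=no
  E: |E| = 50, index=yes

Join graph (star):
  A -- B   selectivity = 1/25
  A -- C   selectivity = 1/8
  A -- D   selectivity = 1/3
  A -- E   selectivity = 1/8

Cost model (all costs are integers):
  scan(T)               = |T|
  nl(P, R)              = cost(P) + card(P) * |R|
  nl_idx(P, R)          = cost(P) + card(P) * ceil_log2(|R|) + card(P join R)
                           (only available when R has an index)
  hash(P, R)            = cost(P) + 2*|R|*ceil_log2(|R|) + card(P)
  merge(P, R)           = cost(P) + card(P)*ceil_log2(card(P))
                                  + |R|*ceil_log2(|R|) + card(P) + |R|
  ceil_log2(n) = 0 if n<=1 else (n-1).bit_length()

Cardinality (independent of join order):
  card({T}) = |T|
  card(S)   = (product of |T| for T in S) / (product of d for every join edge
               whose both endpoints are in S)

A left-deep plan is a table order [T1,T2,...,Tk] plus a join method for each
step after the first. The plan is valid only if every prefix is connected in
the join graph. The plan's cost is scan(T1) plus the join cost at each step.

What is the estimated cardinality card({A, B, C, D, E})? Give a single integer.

Tables in S: A(120), B(100), C(80), D(60), E(50)
Edges inside S: A-B(d=25), A-C(d=8), A-D(d=3), A-E(d=8)
numerator = 120 * 100 * 80 * 60 * 50 = 2880000000
denominator = 25 * 8 * 3 * 8 = 4800
card(S) = 2880000000 / 4800 = 600000

600000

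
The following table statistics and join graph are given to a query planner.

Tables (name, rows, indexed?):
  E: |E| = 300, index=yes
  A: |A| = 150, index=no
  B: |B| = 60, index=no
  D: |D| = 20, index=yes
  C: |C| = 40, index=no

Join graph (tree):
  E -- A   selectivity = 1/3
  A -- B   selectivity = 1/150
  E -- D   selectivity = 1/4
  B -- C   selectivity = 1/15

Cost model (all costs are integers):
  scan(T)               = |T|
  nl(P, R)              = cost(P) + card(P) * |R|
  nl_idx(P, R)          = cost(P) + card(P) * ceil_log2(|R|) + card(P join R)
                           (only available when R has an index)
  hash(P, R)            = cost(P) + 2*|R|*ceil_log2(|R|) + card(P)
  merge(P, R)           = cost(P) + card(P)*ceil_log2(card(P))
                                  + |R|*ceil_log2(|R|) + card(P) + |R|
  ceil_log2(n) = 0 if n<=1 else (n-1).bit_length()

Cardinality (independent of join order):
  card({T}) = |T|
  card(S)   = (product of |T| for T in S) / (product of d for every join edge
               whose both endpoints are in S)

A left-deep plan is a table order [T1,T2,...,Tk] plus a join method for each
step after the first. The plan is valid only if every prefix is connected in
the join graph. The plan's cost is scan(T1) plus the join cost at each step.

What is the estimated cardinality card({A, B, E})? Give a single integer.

Tables in S: A(150), B(60), E(300)
Edges inside S: E-A(d=3), A-B(d=150)
numerator = 150 * 60 * 300 = 2700000
denominator = 3 * 150 = 450
card(S) = 2700000 / 450 = 6000

6000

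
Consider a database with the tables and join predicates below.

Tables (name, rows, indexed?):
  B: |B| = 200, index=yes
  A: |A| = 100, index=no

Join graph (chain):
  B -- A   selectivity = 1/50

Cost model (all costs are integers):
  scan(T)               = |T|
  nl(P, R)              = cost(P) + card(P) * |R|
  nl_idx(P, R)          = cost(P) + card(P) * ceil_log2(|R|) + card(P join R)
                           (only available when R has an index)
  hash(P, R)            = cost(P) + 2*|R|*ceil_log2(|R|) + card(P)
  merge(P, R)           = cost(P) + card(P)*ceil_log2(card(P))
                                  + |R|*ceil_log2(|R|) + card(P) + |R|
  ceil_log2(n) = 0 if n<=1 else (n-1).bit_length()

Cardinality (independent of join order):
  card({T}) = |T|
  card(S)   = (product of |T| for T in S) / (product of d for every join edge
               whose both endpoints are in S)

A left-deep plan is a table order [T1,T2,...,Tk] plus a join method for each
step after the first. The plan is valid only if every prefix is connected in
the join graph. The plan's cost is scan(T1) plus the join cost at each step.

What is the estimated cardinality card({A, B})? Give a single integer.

Tables in S: A(100), B(200)
Edges inside S: B-A(d=50)
numerator = 100 * 200 = 20000
denominator = 50 = 50
card(S) = 20000 / 50 = 400

400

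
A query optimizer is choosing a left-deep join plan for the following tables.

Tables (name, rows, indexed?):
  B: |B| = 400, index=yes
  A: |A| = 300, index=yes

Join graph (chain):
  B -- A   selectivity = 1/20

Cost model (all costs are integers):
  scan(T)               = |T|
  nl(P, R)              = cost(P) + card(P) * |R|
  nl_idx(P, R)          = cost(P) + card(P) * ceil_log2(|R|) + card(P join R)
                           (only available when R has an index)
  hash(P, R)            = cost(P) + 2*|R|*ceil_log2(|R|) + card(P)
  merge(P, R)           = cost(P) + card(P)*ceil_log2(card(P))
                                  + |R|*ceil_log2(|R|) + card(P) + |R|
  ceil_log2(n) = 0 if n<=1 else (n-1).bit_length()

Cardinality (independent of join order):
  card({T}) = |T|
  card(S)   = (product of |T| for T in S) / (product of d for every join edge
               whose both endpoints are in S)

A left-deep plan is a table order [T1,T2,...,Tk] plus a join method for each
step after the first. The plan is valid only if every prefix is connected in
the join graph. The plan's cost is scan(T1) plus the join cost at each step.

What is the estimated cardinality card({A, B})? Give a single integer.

6000

Tables in S: A(300), B(400)
Edges inside S: B-A(d=20)
numerator = 300 * 400 = 120000
denominator = 20 = 20
card(S) = 120000 / 20 = 6000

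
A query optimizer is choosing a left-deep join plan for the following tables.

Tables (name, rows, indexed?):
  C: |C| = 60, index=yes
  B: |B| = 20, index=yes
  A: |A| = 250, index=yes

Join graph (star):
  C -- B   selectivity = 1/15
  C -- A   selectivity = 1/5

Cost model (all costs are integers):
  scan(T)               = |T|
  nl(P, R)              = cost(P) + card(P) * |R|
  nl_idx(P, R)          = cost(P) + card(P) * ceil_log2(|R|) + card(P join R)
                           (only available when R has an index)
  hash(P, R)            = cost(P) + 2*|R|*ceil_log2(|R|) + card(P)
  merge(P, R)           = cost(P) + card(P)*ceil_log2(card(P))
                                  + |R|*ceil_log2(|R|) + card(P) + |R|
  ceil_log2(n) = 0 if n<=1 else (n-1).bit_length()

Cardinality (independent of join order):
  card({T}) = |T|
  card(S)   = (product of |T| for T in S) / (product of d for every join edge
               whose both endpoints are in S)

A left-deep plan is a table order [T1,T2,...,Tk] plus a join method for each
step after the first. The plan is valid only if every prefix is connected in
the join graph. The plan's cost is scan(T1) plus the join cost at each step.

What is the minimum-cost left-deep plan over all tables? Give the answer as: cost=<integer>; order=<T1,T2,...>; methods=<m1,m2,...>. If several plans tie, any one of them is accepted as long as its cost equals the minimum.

cost=3110; order=B,C,A; methods=nl_idx,merge

Selinger DP (subsets sized 1..n):
  {C}: scan cost=60, card=60
  {B}: scan cost=20, card=20
  {A}: scan cost=250, card=250
  {BC}: card=80; try (C,nl_idx)→220, (B,hash)→320, (B,nl_idx)→440, (C,merge)→560, (B,merge)→600, (C,hash)→760 …(+2); best=220 via (C,nl_idx)
  {AC}: card=3000; try (C,hash)→1220, (A,merge)→2730, (C,merge)→2920, (A,nl_idx)→3540, (A,hash)→4120, (C,nl_idx)→4750 …(+2); best=1220 via (C,hash)
  {ABC}: card=4000; try (A,merge)→3110, (A,hash)→4300, (B,hash)→4420, (A,nl_idx)→4860, (B,nl_idx)→20220, (A,nl)→20220 …(+2); best=3110 via (A,merge)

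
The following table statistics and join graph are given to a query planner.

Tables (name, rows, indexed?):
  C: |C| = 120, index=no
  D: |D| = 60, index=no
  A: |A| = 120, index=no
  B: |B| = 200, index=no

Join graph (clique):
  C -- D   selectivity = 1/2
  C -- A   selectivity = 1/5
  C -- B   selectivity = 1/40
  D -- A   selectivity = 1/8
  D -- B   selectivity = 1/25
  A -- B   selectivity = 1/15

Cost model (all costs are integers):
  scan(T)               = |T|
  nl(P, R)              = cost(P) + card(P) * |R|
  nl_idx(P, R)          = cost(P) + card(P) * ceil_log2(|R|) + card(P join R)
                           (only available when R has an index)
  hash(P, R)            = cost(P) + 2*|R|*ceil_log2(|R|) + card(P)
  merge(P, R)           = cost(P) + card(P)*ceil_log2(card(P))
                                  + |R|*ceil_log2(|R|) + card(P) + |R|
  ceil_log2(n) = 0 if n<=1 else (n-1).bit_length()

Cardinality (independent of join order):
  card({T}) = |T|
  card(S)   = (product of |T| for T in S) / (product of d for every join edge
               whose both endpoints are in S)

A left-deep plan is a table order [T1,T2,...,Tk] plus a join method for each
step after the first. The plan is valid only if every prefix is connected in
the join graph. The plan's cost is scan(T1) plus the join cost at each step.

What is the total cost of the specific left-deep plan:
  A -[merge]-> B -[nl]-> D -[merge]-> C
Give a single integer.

104640

step 1: scan A: cost=120, card=120
step 2: join B via merge
    card(P join B) = 120*200/(15) = 1600
    cost = 120 + 120*7 + 200*8 + 120 + 200 = 2880
step 3: join D via nl
    card(P join D) = 1600*60/(8*25) = 480
    cost = 2880 + 1600*60 = 98880
step 4: join C via merge
    card(P join C) = 480*120/(2*5*40) = 144
    cost = 98880 + 480*9 + 120*7 + 480 + 120 = 104640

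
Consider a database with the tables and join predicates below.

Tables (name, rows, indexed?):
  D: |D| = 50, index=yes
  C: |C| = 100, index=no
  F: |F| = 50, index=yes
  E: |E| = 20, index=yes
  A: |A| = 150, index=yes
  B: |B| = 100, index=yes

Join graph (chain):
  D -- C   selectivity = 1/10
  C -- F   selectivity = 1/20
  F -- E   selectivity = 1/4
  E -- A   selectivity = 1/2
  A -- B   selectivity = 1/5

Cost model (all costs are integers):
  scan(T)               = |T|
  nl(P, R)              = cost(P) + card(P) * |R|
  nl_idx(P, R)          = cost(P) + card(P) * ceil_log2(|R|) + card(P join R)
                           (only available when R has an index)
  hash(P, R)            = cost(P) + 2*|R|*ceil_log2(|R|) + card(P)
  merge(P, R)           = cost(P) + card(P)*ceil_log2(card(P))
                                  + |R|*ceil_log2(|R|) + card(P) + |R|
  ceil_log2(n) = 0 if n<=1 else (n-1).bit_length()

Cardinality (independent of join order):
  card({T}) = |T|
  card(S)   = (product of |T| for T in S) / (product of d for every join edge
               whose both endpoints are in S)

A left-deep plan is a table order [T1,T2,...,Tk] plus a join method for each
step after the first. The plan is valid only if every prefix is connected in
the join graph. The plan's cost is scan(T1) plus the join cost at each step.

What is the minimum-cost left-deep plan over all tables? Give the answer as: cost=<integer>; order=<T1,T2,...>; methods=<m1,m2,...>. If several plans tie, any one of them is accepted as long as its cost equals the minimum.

cost=481900; order=C,F,D,E,A,B; methods=hash,hash,hash,hash,hash

Selinger DP (subsets sized 1..n):
  {D}: scan cost=50, card=50
  {C}: scan cost=100, card=100
  {F}: scan cost=50, card=50
  {E}: scan cost=20, card=20
  {A}: scan cost=150, card=150
  {B}: scan cost=100, card=100
  {CD}: card=500; try (D,hash)→800, (D,nl_idx)→1200, (C,merge)→1200, (D,merge)→1250, (C,hash)→1500, (C,nl)→5050 …(+1); best=800 via (D,hash)
  {CF}: card=250; try (F,hash)→800, (F,nl_idx)→950, (C,merge)→1200, (F,merge)→1250, (C,hash)→1500, (C,nl)→5050 …(+1); best=800 via (F,hash)
  {EF}: card=250; try (E,hash)→300, (F,nl_idx)→390, (F,merge)→490, (E,merge)→520, (E,nl_idx)→550, (F,hash)→640 …(+2); best=300 via (E,hash)
  {AE}: card=1500; try (E,hash)→500, (A,merge)→1490, (E,merge)→1620, (A,nl_idx)→1680, (E,nl_idx)→2400, (A,hash)→2440 …(+2); best=500 via (E,hash)
  {AB}: card=3000; try (B,hash)→1700, (A,merge)→2250, (B,merge)→2300, (A,hash)→2600, (A,nl_idx)→3900, (B,nl_idx)→4200 …(+2); best=1700 via (B,hash)
  {CDF}: card=1250; try (D,hash)→1650, (F,hash)→1900, (D,merge)→3400, (D,nl_idx)→3550, (F,nl_idx)→5050, (F,merge)→6150 …(+2); best=1650 via (D,hash)
  {CEF}: card=1250; try (E,hash)→1250, (C,hash)→1950, (E,merge)→3170, (E,nl_idx)→3300, (C,merge)→3350, (E,nl)→5800 …(+1); best=1250 via (E,hash)
  {AEF}: card=18750; try (F,hash)→2600, (A,hash)→2950, (A,merge)→3900, (F,merge)→18850, (A,nl_idx)→21050, (F,nl_idx)→28250 …(+2); best=2600 via (F,hash)
  {ABE}: card=30000; try (B,hash)→3400, (E,hash)→4900, (B,merge)→19300, (E,merge)→40820, (B,nl_idx)→41000, (E,nl_idx)→46700 …(+2); best=3400 via (B,hash)
  {CDEF}: card=6250; try (E,hash)→3100, (D,hash)→3100, (E,nl_idx)→14150, (D,nl_idx)→15000, (D,merge)→16600, (E,merge)→16770 …(+2); best=3100 via (E,hash)
  {ACEF}: card=93750; try (A,hash)→4900, (A,merge)→17600, (C,hash)→22750, (A,nl_idx)→105000, (A,nl)→188750, (C,merge)→303400 …(+1); best=4900 via (A,hash)
  {ABEF}: card=375000; try (B,hash)→22750, (F,hash)→34000, (B,merge)→303400, (F,merge)→483750, (B,nl_idx)→508850, (F,nl_idx)→558400 …(+2); best=22750 via (B,hash)
  {ACDEF}: card=468750; try (A,hash)→11750, (A,merge)→91950, (D,hash)→99250, (A,nl_idx)→521850, (A,nl)→940600, (D,nl_idx)→1036150 …(+2); best=11750 via (A,hash)
  {ABCEF}: card=1875000; try (B,hash)→100050, (C,hash)→399150, (B,merge)→1693200, (B,nl_idx)→2536150, (C,merge)→7523550, (B,nl)→9379900 …(+1); best=100050 via (B,hash)
  {ABCDEF}: card=9375000; try (B,hash)→481900, (D,hash)→1975650, (B,merge)→9387550, (B,nl_idx)→12668000, (D,nl_idx)→20725050, (D,merge)→41350400 …(+2); best=481900 via (B,hash)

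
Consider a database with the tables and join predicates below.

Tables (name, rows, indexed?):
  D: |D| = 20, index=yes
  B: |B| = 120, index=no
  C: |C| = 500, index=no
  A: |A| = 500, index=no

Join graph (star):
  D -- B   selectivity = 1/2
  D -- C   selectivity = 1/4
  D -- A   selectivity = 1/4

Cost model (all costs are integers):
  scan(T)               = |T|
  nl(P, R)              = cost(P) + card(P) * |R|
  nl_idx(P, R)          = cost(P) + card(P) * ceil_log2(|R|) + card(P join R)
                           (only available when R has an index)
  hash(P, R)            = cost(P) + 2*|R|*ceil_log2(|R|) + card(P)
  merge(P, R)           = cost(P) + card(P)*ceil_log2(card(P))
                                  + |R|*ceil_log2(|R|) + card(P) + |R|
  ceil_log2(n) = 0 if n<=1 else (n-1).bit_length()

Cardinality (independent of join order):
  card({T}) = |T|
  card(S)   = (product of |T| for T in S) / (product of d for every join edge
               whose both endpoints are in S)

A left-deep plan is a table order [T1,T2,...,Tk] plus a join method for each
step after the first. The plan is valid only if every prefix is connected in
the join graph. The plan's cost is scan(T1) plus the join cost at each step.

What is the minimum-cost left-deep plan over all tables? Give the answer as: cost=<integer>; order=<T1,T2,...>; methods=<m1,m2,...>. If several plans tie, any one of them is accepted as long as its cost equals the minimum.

cost=164380; order=A,D,B,C; methods=hash,hash,hash

Selinger DP (subsets sized 1..n):
  {D}: scan cost=20, card=20
  {B}: scan cost=120, card=120
  {C}: scan cost=500, card=500
  {A}: scan cost=500, card=500
  {BD}: card=1200; try (D,hash)→440, (B,merge)→1100, (D,merge)→1200, (B,hash)→1720, (D,nl_idx)→1920, (B,nl)→2420 …(+1); best=440 via (D,hash)
  {CD}: card=2500; try (D,hash)→1200, (C,merge)→5140, (D,nl_idx)→5500, (D,merge)→5620, (C,hash)→9040, (C,nl)→10020 …(+1); best=1200 via (D,hash)
  {AD}: card=2500; try (D,hash)→1200, (A,merge)→5140, (D,nl_idx)→5500, (D,merge)→5620, (A,hash)→9040, (A,nl)→10020 …(+1); best=1200 via (D,hash)
  {BCD}: card=150000; try (B,hash)→5380, (C,hash)→10640, (C,merge)→19840, (B,merge)→34660, (B,nl)→301200, (C,nl)→600440; best=5380 via (B,hash)
  {ABD}: card=150000; try (B,hash)→5380, (A,hash)→10640, (A,merge)→19840, (B,merge)→34660, (B,nl)→301200, (A,nl)→600440; best=5380 via (B,hash)
  {ACD}: card=312500; try (C,hash)→12700, (A,hash)→12700, (C,merge)→38700, (A,merge)→38700, (C,nl)→1251200, (A,nl)→1251200; best=12700 via (C,hash)
  {ABCD}: card=18750000; try (C,hash)→164380, (A,hash)→164380, (B,hash)→326880, (C,merge)→2860380, (A,merge)→2860380, (B,merge)→6263660 …(+3); best=164380 via (C,hash)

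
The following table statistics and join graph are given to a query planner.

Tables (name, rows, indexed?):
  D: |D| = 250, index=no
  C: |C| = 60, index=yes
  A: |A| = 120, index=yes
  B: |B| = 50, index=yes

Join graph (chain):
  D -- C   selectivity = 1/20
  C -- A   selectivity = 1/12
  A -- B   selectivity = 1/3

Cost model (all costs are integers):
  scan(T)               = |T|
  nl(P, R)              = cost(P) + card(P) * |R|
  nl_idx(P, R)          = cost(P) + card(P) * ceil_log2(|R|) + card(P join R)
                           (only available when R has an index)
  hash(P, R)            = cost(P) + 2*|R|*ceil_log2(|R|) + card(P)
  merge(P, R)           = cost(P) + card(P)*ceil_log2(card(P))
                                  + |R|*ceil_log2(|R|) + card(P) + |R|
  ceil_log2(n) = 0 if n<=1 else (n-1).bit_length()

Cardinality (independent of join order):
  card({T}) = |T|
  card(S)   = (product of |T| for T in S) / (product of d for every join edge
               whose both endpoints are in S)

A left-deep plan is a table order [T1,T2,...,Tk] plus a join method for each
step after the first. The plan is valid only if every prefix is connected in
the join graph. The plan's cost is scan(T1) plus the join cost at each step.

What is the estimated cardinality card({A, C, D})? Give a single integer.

Tables in S: A(120), C(60), D(250)
Edges inside S: D-C(d=20), C-A(d=12)
numerator = 120 * 60 * 250 = 1800000
denominator = 20 * 12 = 240
card(S) = 1800000 / 240 = 7500

7500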